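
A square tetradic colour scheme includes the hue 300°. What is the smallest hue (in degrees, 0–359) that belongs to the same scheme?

A square tetradic scheme places four hues every 90°.
The full set through 300° is {30°, 120°, 210°, 300°}.

30°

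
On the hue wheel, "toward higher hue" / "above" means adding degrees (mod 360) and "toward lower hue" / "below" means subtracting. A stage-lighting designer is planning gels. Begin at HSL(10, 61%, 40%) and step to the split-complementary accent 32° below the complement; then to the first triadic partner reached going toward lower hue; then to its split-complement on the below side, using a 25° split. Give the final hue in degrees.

split-comp 32° ↓ +148°: 10 + 148 = 158°
triadic ↓ −120°: 158 − 120 = 38°
split-comp 25° ↓ +155°: 38 + 155 = 193°

193°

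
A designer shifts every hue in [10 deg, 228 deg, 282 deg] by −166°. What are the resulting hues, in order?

10 − 166 = -156 → -156 + 360 = 204°
228 − 166 = 62°
282 − 166 = 116°

204°, 62°, 116°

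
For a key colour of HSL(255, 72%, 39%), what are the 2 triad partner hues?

A triad places three hues 120° apart.
255 + 120 = 375 → 375 − 360 = 15°
255 + 240 = 495 → 495 − 360 = 135°

15° and 135°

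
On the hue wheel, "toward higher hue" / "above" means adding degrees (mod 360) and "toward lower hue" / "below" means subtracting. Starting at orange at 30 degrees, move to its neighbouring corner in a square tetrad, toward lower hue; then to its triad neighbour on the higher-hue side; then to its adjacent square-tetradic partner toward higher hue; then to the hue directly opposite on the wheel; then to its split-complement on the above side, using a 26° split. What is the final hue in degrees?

−90° (square ↓): 30 − 90 = -60 → -60 + 360 = 300°
+120° (triadic ↑): 300 + 120 = 420 → 420 − 360 = 60°
+90° (square ↑): 60 + 90 = 150°
+180° (complement): 150 + 180 = 330°
+206° (split-comp 26° ↑): 330 + 206 = 536 → 536 − 360 = 176°

176°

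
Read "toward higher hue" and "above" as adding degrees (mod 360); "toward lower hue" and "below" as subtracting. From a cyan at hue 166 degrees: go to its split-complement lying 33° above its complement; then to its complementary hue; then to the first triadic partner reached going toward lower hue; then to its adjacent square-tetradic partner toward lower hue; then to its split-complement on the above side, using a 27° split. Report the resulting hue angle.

+213° (split-comp 33° ↑): 166 + 213 = 379 → 379 − 360 = 19°
+180° (complement): 19 + 180 = 199°
−120° (triadic ↓): 199 − 120 = 79°
−90° (square ↓): 79 − 90 = -11 → -11 + 360 = 349°
+207° (split-comp 27° ↑): 349 + 207 = 556 → 556 − 360 = 196°

196°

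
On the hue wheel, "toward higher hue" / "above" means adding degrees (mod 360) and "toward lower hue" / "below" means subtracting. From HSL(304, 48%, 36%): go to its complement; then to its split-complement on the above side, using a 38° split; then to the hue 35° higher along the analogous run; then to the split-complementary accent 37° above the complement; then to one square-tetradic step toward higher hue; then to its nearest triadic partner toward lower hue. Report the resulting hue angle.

204°

complement +180°: 304 + 180 = 484 → 484 − 360 = 124°
split-comp 38° ↑ +218°: 124 + 218 = 342°
analog 35° ↑ +35°: 342 + 35 = 377 → 377 − 360 = 17°
split-comp 37° ↑ +217°: 17 + 217 = 234°
square ↑ +90°: 234 + 90 = 324°
triadic ↓ −120°: 324 − 120 = 204°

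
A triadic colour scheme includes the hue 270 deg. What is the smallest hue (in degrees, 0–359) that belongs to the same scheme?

A triad places three hues 120° apart.
The full set through 270° is {30°, 150°, 270°}.

30°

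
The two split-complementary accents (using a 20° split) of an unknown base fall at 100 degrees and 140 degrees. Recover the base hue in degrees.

300°

The accents sit 20° either side of the complement, so the complement is their short-arc midpoint on the wheel.
Short-arc midpoint of 100° and 140°: 120°.
Base is 180° from the complement: 120 − 180 = -60 → -60 + 360 = 300°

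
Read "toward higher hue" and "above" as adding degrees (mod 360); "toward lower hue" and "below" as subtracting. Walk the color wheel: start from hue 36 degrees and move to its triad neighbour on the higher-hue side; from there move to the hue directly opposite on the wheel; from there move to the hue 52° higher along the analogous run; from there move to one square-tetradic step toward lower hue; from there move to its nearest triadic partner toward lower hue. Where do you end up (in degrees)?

+120° (triadic ↑): 36 + 120 = 156°
+180° (complement): 156 + 180 = 336°
+52° (analog 52° ↑): 336 + 52 = 388 → 388 − 360 = 28°
−90° (square ↓): 28 − 90 = -62 → -62 + 360 = 298°
−120° (triadic ↓): 298 − 120 = 178°

178°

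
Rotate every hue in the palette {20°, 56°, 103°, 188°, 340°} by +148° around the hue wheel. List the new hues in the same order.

20 + 148 = 168°
56 + 148 = 204°
103 + 148 = 251°
188 + 148 = 336°
340 + 148 = 488 → 488 − 360 = 128°

168°, 204°, 251°, 336°, 128°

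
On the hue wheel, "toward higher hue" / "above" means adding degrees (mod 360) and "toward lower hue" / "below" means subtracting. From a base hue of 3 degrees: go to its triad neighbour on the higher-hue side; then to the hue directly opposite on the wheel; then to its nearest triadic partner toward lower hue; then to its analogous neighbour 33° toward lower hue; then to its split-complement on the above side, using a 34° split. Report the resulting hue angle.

+120° (triadic ↑): 3 + 120 = 123°
+180° (complement): 123 + 180 = 303°
−120° (triadic ↓): 303 − 120 = 183°
−33° (analog 33° ↓): 183 − 33 = 150°
+214° (split-comp 34° ↑): 150 + 214 = 364 → 364 − 360 = 4°

4°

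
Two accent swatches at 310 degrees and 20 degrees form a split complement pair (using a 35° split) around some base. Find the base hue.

The accents sit 35° either side of the complement, so the complement is their short-arc midpoint on the wheel.
Short-arc midpoint of 310° and 20°: 345°.
Base is 180° from the complement: 345 − 180 = 165°

165°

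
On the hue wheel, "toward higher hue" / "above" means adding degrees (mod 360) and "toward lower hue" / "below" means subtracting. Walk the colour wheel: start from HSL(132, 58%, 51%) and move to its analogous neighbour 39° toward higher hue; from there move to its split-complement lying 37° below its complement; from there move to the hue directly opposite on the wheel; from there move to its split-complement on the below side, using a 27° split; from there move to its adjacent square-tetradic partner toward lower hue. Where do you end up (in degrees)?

197°

analog 39° ↑ +39°: 132 + 39 = 171°
split-comp 37° ↓ +143°: 171 + 143 = 314°
complement +180°: 314 + 180 = 494 → 494 − 360 = 134°
split-comp 27° ↓ +153°: 134 + 153 = 287°
square ↓ −90°: 287 − 90 = 197°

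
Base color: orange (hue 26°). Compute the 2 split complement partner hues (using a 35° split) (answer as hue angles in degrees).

Split-complementary hues sit 35° either side of the complement.
Complement of 26°: 26 + 180 = 206°
206 − 35 = 171°
206 + 35 = 241°

171° and 241°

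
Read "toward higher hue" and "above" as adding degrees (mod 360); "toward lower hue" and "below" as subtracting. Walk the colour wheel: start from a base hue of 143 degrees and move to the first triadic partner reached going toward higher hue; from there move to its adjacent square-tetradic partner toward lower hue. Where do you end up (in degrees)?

173°

triadic ↑ +120°: 143 + 120 = 263°
square ↓ −90°: 263 − 90 = 173°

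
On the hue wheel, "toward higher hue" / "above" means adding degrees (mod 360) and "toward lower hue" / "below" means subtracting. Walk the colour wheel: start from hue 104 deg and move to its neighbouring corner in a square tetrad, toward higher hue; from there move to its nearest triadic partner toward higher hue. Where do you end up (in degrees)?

314°

104 + 90 = 194°   (square ↑)
194 + 120 = 314°   (triadic ↑)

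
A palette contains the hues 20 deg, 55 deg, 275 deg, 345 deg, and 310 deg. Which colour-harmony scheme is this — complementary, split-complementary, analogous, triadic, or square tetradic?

analogous

Sort the hues: 20°, 55°, 275°, 310°, 345°.
Successive gaps around the wheel: 35°, 220°, 35°, 35°, 35°.
A run of hues at equal small steps (35°) with one large closing gap is an analogous group.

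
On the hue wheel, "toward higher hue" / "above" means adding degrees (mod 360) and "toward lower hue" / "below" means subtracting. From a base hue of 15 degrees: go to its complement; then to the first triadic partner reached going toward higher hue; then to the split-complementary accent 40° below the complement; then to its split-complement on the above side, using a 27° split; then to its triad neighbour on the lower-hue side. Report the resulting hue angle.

complement +180°: 15 + 180 = 195°
triadic ↑ +120°: 195 + 120 = 315°
split-comp 40° ↓ +140°: 315 + 140 = 455 → 455 − 360 = 95°
split-comp 27° ↑ +207°: 95 + 207 = 302°
triadic ↓ −120°: 302 − 120 = 182°

182°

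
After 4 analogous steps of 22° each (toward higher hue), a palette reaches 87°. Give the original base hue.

359°

4 steps of 22° (toward higher hue) give a net shift of +88°.
Start = end − shift: 87 − 88 = -1 → -1 + 360 = 359°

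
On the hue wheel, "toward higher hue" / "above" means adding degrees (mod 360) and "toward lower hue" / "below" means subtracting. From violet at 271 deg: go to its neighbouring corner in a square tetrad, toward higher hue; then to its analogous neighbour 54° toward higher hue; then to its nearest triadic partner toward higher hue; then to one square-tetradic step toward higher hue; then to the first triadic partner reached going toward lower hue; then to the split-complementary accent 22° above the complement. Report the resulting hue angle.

347°

square ↑ +90°: 271 + 90 = 361 → 361 − 360 = 1°
analog 54° ↑ +54°: 1 + 54 = 55°
triadic ↑ +120°: 55 + 120 = 175°
square ↑ +90°: 175 + 90 = 265°
triadic ↓ −120°: 265 − 120 = 145°
split-comp 22° ↑ +202°: 145 + 202 = 347°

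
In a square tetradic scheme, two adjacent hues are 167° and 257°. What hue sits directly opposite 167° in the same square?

347°

A square tetradic scheme places four hues 90° apart; opposite corners are 180° apart.
167 + 180 = 347°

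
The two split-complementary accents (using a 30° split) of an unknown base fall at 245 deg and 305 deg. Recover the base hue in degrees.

The accents sit 30° either side of the complement, so the complement is their short-arc midpoint on the wheel.
Short-arc midpoint of 245° and 305°: 275°.
Base is 180° from the complement: 275 − 180 = 95°

95°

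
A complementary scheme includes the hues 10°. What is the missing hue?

The complement sits 180° across the wheel.
The full set through 10° is {10°, 190°}.
Given {10°}, the missing hue is 190°.

190°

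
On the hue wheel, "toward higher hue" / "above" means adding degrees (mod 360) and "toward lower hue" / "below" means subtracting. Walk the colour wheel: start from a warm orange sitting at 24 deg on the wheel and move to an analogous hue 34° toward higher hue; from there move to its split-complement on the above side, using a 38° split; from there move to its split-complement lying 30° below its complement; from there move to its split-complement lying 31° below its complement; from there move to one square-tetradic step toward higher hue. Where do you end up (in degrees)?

305°

24 + 34 = 58°   (analog 34° ↑)
58 + 218 = 276°   (split-comp 38° ↑)
276 + 150 = 426 → 426 − 360 = 66°   (split-comp 30° ↓)
66 + 149 = 215°   (split-comp 31° ↓)
215 + 90 = 305°   (square ↑)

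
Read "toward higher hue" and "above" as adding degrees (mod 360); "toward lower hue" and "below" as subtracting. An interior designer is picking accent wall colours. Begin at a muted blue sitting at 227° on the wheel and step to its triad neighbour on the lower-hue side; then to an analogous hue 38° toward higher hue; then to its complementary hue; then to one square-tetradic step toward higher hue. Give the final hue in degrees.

−120° (triadic ↓): 227 − 120 = 107°
+38° (analog 38° ↑): 107 + 38 = 145°
+180° (complement): 145 + 180 = 325°
+90° (square ↑): 325 + 90 = 415 → 415 − 360 = 55°

55°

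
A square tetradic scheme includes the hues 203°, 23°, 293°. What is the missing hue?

A square tetradic scheme places four hues every 90°.
The full set through 23° is {23°, 113°, 203°, 293°}.
Given {23°, 203°, 293°}, the missing hue is 113°.

113°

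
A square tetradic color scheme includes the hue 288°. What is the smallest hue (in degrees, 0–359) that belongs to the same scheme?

A square tetradic scheme places four hues every 90°.
The full set through 288° is {18°, 108°, 198°, 288°}.

18°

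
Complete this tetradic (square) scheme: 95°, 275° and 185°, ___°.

A square tetradic scheme places four hues every 90°.
The full set through 95° is {5°, 95°, 185°, 275°}.
Given {95°, 185°, 275°}, the missing hue is 5°.

5°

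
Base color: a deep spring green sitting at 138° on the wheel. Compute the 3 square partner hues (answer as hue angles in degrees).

138 + 90 = 228°
138 + 180 = 318°
138 + 270 = 408 → 408 − 360 = 48°

228°, 318°, and 48°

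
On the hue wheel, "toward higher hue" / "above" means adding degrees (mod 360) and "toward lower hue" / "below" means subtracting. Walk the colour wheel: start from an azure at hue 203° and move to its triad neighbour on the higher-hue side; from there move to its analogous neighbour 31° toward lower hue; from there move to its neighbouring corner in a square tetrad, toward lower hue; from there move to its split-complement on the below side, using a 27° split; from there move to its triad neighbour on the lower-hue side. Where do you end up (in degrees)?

triadic ↑ +120°: 203 + 120 = 323°
analog 31° ↓ −31°: 323 − 31 = 292°
square ↓ −90°: 292 − 90 = 202°
split-comp 27° ↓ +153°: 202 + 153 = 355°
triadic ↓ −120°: 355 − 120 = 235°

235°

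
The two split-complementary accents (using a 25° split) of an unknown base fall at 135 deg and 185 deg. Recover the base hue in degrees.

The accents sit 25° either side of the complement, so the complement is their short-arc midpoint on the wheel.
Short-arc midpoint of 135° and 185°: 160°.
Base is 180° from the complement: 160 − 180 = -20 → -20 + 360 = 340°

340°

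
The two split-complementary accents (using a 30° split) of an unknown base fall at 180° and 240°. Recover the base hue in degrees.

The accents sit 30° either side of the complement, so the complement is their short-arc midpoint on the wheel.
Short-arc midpoint of 180° and 240°: 210°.
Base is 180° from the complement: 210 − 180 = 30°

30°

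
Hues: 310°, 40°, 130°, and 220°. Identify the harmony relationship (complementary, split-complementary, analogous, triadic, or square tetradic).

Sort the hues: 40°, 130°, 220°, 310°.
Successive gaps around the wheel: 90°, 90°, 90°, 90°.
Four hues every 90° form a square tetradic scheme.

square tetradic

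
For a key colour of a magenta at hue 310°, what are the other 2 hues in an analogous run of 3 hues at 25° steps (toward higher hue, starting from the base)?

Analogous hues sit every 25° along the wheel.
310 + 25 = 335°
310 + 50 = 360 → 360 − 360 = 0°

335° and 0°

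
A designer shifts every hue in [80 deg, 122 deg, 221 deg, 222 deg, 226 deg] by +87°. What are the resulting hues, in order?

80 + 87 = 167°
122 + 87 = 209°
221 + 87 = 308°
222 + 87 = 309°
226 + 87 = 313°

167°, 209°, 308°, 309°, 313°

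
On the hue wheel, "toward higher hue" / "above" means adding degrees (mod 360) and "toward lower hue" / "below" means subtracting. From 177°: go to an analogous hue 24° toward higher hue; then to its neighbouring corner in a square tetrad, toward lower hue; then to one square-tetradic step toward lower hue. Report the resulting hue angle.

+24° (analog 24° ↑): 177 + 24 = 201°
−90° (square ↓): 201 − 90 = 111°
−90° (square ↓): 111 − 90 = 21°

21°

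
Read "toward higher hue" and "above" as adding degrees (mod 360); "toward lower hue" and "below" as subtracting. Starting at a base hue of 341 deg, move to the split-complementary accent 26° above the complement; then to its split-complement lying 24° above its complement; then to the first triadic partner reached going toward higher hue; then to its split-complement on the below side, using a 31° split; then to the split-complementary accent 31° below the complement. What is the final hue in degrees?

split-comp 26° ↑ +206°: 341 + 206 = 547 → 547 − 360 = 187°
split-comp 24° ↑ +204°: 187 + 204 = 391 → 391 − 360 = 31°
triadic ↑ +120°: 31 + 120 = 151°
split-comp 31° ↓ +149°: 151 + 149 = 300°
split-comp 31° ↓ +149°: 300 + 149 = 449 → 449 − 360 = 89°

89°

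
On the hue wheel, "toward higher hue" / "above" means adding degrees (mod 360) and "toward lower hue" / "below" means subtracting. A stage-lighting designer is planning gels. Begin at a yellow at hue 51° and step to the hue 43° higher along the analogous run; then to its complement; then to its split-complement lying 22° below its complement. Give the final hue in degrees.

+43° (analog 43° ↑): 51 + 43 = 94°
+180° (complement): 94 + 180 = 274°
+158° (split-comp 22° ↓): 274 + 158 = 432 → 432 − 360 = 72°

72°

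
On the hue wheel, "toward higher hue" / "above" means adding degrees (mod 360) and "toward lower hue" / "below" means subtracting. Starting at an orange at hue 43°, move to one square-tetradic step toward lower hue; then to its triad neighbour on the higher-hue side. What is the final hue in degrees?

square ↓ −90°: 43 − 90 = -47 → -47 + 360 = 313°
triadic ↑ +120°: 313 + 120 = 433 → 433 − 360 = 73°

73°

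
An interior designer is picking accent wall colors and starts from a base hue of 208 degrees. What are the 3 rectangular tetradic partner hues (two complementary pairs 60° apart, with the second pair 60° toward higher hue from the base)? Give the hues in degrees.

A rectangular tetradic uses two complementary pairs 60° apart: offsets 0°, 60°, 180°, 240°.
208 + 60 = 268°
208 + 180 = 388 → 388 − 360 = 28°
208 + 240 = 448 → 448 − 360 = 88°

268°, 28° and 88°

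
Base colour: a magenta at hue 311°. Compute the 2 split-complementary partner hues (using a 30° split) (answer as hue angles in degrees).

101° and 161°

Complement of 311°: 311 + 180 = 491 → 491 − 360 = 131°
131 − 30 = 101°
131 + 30 = 161°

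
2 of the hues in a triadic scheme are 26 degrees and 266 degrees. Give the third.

146°

A triad places three hues 120° apart.
The full set through 26° is {26°, 146°, 266°}.
Given {26°, 266°}, the missing hue is 146°.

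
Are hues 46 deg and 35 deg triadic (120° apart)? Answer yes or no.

Angular distance: |46 − 35| = 11 = 11°.
Triadic (120° apart) requires 120°.

no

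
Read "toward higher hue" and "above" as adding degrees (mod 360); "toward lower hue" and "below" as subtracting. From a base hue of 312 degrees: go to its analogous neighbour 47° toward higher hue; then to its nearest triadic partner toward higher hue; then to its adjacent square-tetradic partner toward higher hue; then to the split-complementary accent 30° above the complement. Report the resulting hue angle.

59°

312 + 47 = 359°   (analog 47° ↑)
359 + 120 = 479 → 479 − 360 = 119°   (triadic ↑)
119 + 90 = 209°   (square ↑)
209 + 210 = 419 → 419 − 360 = 59°   (split-comp 30° ↑)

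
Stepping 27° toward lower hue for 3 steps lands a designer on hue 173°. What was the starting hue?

254°

3 steps of 27° (toward lower hue) give a net shift of −81°.
Start = end − shift: 173 + 81 = 254°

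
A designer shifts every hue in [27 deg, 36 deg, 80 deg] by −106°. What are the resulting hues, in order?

27 − 106 = -79 → -79 + 360 = 281°
36 − 106 = -70 → -70 + 360 = 290°
80 − 106 = -26 → -26 + 360 = 334°

281°, 290°, 334°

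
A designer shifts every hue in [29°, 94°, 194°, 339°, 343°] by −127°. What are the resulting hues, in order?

262°, 327°, 67°, 212°, 216°

29 − 127 = -98 → -98 + 360 = 262°
94 − 127 = -33 → -33 + 360 = 327°
194 − 127 = 67°
339 − 127 = 212°
343 − 127 = 216°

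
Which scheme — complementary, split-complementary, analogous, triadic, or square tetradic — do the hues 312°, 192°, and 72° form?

triadic

Sort the hues: 72°, 192°, 312°.
Successive gaps around the wheel: 120°, 120°, 120°.
Three hues equally spaced 120° apart form a triad.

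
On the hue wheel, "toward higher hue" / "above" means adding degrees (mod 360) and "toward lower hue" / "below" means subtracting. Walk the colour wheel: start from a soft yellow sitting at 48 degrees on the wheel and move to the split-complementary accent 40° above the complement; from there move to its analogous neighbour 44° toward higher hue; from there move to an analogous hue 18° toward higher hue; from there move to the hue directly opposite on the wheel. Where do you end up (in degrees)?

150°

split-comp 40° ↑ +220°: 48 + 220 = 268°
analog 44° ↑ +44°: 268 + 44 = 312°
analog 18° ↑ +18°: 312 + 18 = 330°
complement +180°: 330 + 180 = 510 → 510 − 360 = 150°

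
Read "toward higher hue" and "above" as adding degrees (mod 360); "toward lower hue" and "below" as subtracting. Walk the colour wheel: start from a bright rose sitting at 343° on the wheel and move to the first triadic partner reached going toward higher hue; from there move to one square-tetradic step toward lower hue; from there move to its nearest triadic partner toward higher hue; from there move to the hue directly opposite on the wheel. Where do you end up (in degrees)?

313°

+120° (triadic ↑): 343 + 120 = 463 → 463 − 360 = 103°
−90° (square ↓): 103 − 90 = 13°
+120° (triadic ↑): 13 + 120 = 133°
+180° (complement): 133 + 180 = 313°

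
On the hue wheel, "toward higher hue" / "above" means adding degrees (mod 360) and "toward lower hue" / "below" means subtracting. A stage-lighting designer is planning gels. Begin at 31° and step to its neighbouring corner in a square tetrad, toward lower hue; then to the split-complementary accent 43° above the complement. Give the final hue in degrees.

164°

square ↓ −90°: 31 − 90 = -59 → -59 + 360 = 301°
split-comp 43° ↑ +223°: 301 + 223 = 524 → 524 − 360 = 164°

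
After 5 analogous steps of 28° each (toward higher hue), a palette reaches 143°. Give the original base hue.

5 steps of 28° (toward higher hue) give a net shift of +140°.
Start = end − shift: 143 − 140 = 3°

3°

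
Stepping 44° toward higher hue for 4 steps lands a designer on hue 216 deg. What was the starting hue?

40°

4 steps of 44° (toward higher hue) give a net shift of +176°.
Start = end − shift: 216 − 176 = 40°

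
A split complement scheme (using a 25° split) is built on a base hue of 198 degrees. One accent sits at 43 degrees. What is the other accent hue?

Split-complementary hues sit 25° either side of the complement.
Complement of the base 198°: 198 + 180 = 378 → 378 − 360 = 18°
The given accent 43° is 25° one side of 18°; the other accent sits 25° the other side: 18 − 25 = -7 → -7 + 360 = 353°

353°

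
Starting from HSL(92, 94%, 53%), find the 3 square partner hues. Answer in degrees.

182°, 272°, 2°

A square tetradic scheme places four hues every 90°.
92 + 90 = 182°
92 + 180 = 272°
92 + 270 = 362 → 362 − 360 = 2°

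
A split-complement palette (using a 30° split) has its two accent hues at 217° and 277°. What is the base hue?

The accents sit 30° either side of the complement, so the complement is their short-arc midpoint on the wheel.
Short-arc midpoint of 217° and 277°: 247°.
Base is 180° from the complement: 247 − 180 = 67°

67°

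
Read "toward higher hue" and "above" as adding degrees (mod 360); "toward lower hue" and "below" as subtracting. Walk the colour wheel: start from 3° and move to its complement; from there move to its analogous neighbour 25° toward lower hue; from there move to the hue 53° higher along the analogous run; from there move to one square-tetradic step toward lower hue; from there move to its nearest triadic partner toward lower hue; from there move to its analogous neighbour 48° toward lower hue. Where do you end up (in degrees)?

+180° (complement): 3 + 180 = 183°
−25° (analog 25° ↓): 183 − 25 = 158°
+53° (analog 53° ↑): 158 + 53 = 211°
−90° (square ↓): 211 − 90 = 121°
−120° (triadic ↓): 121 − 120 = 1°
−48° (analog 48° ↓): 1 − 48 = -47 → -47 + 360 = 313°

313°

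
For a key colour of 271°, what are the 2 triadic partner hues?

31° and 151°

271 + 120 = 391 → 391 − 360 = 31°
271 + 240 = 511 → 511 − 360 = 151°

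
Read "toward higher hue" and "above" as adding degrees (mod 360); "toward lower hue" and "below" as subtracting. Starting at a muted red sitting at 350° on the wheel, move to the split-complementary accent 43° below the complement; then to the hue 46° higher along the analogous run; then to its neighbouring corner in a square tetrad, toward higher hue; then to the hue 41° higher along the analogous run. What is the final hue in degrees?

304°

350 + 137 = 487 → 487 − 360 = 127°   (split-comp 43° ↓)
127 + 46 = 173°   (analog 46° ↑)
173 + 90 = 263°   (square ↑)
263 + 41 = 304°   (analog 41° ↑)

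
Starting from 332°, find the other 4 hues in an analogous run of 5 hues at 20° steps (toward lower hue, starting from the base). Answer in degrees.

312°, 292°, 272° and 252°

Analogous hues sit every 20° along the wheel.
332 − 20 = 312°
332 − 40 = 292°
332 − 60 = 272°
332 − 80 = 252°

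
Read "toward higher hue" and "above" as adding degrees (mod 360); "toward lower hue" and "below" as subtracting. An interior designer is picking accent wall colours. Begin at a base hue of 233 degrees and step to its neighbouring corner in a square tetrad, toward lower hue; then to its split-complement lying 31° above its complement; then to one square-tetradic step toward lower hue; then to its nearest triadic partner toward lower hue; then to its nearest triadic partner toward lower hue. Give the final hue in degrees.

24°

square ↓ −90°: 233 − 90 = 143°
split-comp 31° ↑ +211°: 143 + 211 = 354°
square ↓ −90°: 354 − 90 = 264°
triadic ↓ −120°: 264 − 120 = 144°
triadic ↓ −120°: 144 − 120 = 24°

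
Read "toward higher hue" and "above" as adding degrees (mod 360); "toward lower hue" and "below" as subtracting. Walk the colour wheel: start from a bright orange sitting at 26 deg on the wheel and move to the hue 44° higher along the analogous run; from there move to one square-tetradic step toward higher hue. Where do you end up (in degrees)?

26 + 44 = 70°   (analog 44° ↑)
70 + 90 = 160°   (square ↑)

160°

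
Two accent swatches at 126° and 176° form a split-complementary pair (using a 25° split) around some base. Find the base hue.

The accents sit 25° either side of the complement, so the complement is their short-arc midpoint on the wheel.
Short-arc midpoint of 126° and 176°: 151°.
Base is 180° from the complement: 151 − 180 = -29 → -29 + 360 = 331°

331°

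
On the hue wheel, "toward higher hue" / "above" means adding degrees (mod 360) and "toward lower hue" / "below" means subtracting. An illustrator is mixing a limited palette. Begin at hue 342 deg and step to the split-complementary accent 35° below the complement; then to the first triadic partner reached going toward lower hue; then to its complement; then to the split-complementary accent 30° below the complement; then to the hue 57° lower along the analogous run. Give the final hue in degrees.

342 + 145 = 487 → 487 − 360 = 127°   (split-comp 35° ↓)
127 − 120 = 7°   (triadic ↓)
7 + 180 = 187°   (complement)
187 + 150 = 337°   (split-comp 30° ↓)
337 − 57 = 280°   (analog 57° ↓)

280°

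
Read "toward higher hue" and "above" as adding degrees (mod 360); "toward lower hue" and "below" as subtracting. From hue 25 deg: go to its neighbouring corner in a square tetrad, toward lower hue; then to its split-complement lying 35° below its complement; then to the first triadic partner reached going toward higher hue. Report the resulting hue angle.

200°

−90° (square ↓): 25 − 90 = -65 → -65 + 360 = 295°
+145° (split-comp 35° ↓): 295 + 145 = 440 → 440 − 360 = 80°
+120° (triadic ↑): 80 + 120 = 200°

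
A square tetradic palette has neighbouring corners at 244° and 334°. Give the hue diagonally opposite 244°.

A square tetradic scheme places four hues 90° apart; opposite corners are 180° apart.
244 + 180 = 424 → 424 − 360 = 64°

64°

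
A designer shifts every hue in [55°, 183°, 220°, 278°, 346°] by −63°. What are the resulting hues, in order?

55 − 63 = -8 → -8 + 360 = 352°
183 − 63 = 120°
220 − 63 = 157°
278 − 63 = 215°
346 − 63 = 283°

352°, 120°, 157°, 215°, 283°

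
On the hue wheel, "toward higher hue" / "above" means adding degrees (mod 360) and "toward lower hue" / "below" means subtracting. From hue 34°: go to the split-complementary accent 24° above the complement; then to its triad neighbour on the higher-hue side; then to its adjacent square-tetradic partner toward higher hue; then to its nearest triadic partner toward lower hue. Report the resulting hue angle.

+204° (split-comp 24° ↑): 34 + 204 = 238°
+120° (triadic ↑): 238 + 120 = 358°
+90° (square ↑): 358 + 90 = 448 → 448 − 360 = 88°
−120° (triadic ↓): 88 − 120 = -32 → -32 + 360 = 328°

328°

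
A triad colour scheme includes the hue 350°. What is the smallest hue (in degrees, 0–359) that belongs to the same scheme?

110°

A triad places three hues 120° apart.
The full set through 350° is {110°, 230°, 350°}.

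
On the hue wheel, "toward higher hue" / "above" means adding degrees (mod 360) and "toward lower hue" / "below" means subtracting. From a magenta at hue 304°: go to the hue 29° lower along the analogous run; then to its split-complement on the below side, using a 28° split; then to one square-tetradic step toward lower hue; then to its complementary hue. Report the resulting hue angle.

−29° (analog 29° ↓): 304 − 29 = 275°
+152° (split-comp 28° ↓): 275 + 152 = 427 → 427 − 360 = 67°
−90° (square ↓): 67 − 90 = -23 → -23 + 360 = 337°
+180° (complement): 337 + 180 = 517 → 517 − 360 = 157°

157°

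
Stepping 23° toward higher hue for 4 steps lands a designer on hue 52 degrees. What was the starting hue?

320°

4 steps of 23° (toward higher hue) give a net shift of +92°.
Start = end − shift: 52 − 92 = -40 → -40 + 360 = 320°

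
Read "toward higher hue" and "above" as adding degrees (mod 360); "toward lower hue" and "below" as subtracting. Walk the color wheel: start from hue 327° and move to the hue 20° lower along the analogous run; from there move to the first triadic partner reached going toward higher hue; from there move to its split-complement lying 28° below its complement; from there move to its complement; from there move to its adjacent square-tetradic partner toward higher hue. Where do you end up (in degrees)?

analog 20° ↓ −20°: 327 − 20 = 307°
triadic ↑ +120°: 307 + 120 = 427 → 427 − 360 = 67°
split-comp 28° ↓ +152°: 67 + 152 = 219°
complement +180°: 219 + 180 = 399 → 399 − 360 = 39°
square ↑ +90°: 39 + 90 = 129°

129°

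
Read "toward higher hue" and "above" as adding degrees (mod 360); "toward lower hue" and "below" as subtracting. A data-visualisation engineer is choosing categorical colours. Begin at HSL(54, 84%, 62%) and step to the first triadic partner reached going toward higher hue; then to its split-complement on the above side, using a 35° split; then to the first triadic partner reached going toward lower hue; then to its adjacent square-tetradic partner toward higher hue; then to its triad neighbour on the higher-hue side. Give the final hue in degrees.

119°

54 + 120 = 174°   (triadic ↑)
174 + 215 = 389 → 389 − 360 = 29°   (split-comp 35° ↑)
29 − 120 = -91 → -91 + 360 = 269°   (triadic ↓)
269 + 90 = 359°   (square ↑)
359 + 120 = 479 → 479 − 360 = 119°   (triadic ↑)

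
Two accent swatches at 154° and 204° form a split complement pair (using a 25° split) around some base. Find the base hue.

The accents sit 25° either side of the complement, so the complement is their short-arc midpoint on the wheel.
Short-arc midpoint of 154° and 204°: 179°.
Base is 180° from the complement: 179 − 180 = -1 → -1 + 360 = 359°

359°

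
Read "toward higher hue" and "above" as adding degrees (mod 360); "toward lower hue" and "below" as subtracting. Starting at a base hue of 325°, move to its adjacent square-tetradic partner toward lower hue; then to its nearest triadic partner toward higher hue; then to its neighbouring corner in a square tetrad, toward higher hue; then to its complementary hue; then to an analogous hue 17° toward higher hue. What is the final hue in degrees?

square ↓ −90°: 325 − 90 = 235°
triadic ↑ +120°: 235 + 120 = 355°
square ↑ +90°: 355 + 90 = 445 → 445 − 360 = 85°
complement +180°: 85 + 180 = 265°
analog 17° ↑ +17°: 265 + 17 = 282°

282°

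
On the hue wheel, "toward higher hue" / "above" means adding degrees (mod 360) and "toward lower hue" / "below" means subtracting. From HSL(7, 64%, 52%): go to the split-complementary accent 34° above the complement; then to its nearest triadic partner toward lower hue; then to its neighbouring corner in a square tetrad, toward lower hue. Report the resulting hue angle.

+214° (split-comp 34° ↑): 7 + 214 = 221°
−120° (triadic ↓): 221 − 120 = 101°
−90° (square ↓): 101 − 90 = 11°

11°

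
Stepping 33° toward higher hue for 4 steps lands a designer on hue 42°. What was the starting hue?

4 steps of 33° (toward higher hue) give a net shift of +132°.
Start = end − shift: 42 − 132 = -90 → -90 + 360 = 270°

270°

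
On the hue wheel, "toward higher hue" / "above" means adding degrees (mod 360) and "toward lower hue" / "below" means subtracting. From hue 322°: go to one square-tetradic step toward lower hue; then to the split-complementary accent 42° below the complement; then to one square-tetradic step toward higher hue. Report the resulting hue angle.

−90° (square ↓): 322 − 90 = 232°
+138° (split-comp 42° ↓): 232 + 138 = 370 → 370 − 360 = 10°
+90° (square ↑): 10 + 90 = 100°

100°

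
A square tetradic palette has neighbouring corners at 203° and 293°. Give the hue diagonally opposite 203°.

A square tetradic scheme places four hues 90° apart; opposite corners are 180° apart.
203 + 180 = 383 → 383 − 360 = 23°

23°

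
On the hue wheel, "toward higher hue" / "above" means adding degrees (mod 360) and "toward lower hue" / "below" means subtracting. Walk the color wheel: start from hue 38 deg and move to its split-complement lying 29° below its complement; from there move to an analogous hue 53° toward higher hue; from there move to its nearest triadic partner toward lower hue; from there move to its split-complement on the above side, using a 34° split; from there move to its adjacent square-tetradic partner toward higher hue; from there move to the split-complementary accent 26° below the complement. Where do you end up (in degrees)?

220°

+151° (split-comp 29° ↓): 38 + 151 = 189°
+53° (analog 53° ↑): 189 + 53 = 242°
−120° (triadic ↓): 242 − 120 = 122°
+214° (split-comp 34° ↑): 122 + 214 = 336°
+90° (square ↑): 336 + 90 = 426 → 426 − 360 = 66°
+154° (split-comp 26° ↓): 66 + 154 = 220°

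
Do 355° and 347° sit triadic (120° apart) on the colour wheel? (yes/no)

Angular distance: |355 − 347| = 8 = 8°.
Triadic (120° apart) requires 120°.

no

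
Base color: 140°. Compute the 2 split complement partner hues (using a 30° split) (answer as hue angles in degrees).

290° and 350°

Split-complementary hues sit 30° either side of the complement.
Complement of 140°: 140 + 180 = 320°
320 − 30 = 290°
320 + 30 = 350°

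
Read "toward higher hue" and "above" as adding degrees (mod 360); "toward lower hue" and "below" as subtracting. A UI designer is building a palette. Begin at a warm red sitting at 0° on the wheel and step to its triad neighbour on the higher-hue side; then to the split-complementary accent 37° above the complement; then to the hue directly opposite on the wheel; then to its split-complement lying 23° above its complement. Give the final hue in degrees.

0 + 120 = 120°   (triadic ↑)
120 + 217 = 337°   (split-comp 37° ↑)
337 + 180 = 517 → 517 − 360 = 157°   (complement)
157 + 203 = 360 → 360 − 360 = 0°   (split-comp 23° ↑)

0°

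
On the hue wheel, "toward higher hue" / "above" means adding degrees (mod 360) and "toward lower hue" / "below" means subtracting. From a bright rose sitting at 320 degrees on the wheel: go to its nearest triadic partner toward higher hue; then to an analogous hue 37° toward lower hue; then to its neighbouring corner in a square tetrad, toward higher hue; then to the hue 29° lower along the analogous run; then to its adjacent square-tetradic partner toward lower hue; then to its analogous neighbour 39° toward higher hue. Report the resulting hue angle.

triadic ↑ +120°: 320 + 120 = 440 → 440 − 360 = 80°
analog 37° ↓ −37°: 80 − 37 = 43°
square ↑ +90°: 43 + 90 = 133°
analog 29° ↓ −29°: 133 − 29 = 104°
square ↓ −90°: 104 − 90 = 14°
analog 39° ↑ +39°: 14 + 39 = 53°

53°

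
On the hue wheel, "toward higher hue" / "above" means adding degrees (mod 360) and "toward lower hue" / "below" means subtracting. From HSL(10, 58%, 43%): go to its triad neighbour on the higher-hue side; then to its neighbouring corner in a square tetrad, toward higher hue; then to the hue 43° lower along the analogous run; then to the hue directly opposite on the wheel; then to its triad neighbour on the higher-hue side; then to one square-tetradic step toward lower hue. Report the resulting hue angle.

+120° (triadic ↑): 10 + 120 = 130°
+90° (square ↑): 130 + 90 = 220°
−43° (analog 43° ↓): 220 − 43 = 177°
+180° (complement): 177 + 180 = 357°
+120° (triadic ↑): 357 + 120 = 477 → 477 − 360 = 117°
−90° (square ↓): 117 − 90 = 27°

27°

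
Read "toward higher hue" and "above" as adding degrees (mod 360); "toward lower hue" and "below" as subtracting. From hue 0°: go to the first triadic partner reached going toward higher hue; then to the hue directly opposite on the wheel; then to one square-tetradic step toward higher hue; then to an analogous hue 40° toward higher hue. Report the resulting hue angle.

70°

0 + 120 = 120°   (triadic ↑)
120 + 180 = 300°   (complement)
300 + 90 = 390 → 390 − 360 = 30°   (square ↑)
30 + 40 = 70°   (analog 40° ↑)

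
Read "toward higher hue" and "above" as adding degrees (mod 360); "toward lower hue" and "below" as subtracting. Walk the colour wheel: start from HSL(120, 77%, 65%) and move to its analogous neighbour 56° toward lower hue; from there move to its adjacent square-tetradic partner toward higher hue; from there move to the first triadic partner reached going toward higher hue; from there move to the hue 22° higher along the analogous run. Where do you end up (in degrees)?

296°

−56° (analog 56° ↓): 120 − 56 = 64°
+90° (square ↑): 64 + 90 = 154°
+120° (triadic ↑): 154 + 120 = 274°
+22° (analog 22° ↑): 274 + 22 = 296°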